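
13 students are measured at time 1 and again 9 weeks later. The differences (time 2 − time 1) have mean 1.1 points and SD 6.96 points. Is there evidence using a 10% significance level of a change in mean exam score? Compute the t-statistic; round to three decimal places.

0.570

H0: μ_d = 0; H1: μ_d ≠ 0 (paired t-test on the differences, two-sided).
t = d̄/(s_d/√n) = 1.1/(6.96/√13) = 0.570
df = n − 1 = 12
Two-sided p-value ≈ 0.5793
Since p ≈ 0.5793 > α = 0.1, fail to reject H0; the data do not provide sufficient evidence against H0.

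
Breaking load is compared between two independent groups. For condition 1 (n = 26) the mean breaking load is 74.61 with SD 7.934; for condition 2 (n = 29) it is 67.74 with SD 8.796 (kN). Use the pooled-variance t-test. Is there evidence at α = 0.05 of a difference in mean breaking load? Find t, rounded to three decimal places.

3.028

Let group 1 = condition 1, group 2 = condition 2. H0: μ_1 = μ_2; H1: μ_1 ≠ μ_2 (two-sample pooled-variance t-test, two-sided).
s_p² = [(26−1)·7.934² + (29−1)·8.796²]/(26+29−2) = 70.5671
t = (74.61 − 67.74)/√[70.5671·(1/26 + 1/29)] = 3.028
df = n₁ + n₂ − 2 = 53
Two-sided p-value ≈ 0.0038
Since p ≈ 0.0038 < α = 0.05, reject H0; the evidence is statistically significant.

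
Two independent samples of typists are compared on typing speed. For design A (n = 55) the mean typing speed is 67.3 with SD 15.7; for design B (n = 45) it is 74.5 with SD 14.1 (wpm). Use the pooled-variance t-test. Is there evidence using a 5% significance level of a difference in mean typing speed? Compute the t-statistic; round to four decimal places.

-2.3875

Let group 1 = design A, group 2 = design B. H0: μ_1 = μ_2; H1: μ_1 ≠ μ_2 (two-sample pooled-variance t-test, two-sided).
s_p² = [(55−1)·15.7² + (45−1)·14.1²]/(55+45−2) = 225.083
t = (67.3 − 74.5)/√[225.083·(1/55 + 1/45)] = -2.3875
df = n₁ + n₂ − 2 = 98
Two-sided p-value ≈ 0.019
Since p ≈ 0.019 < α = 0.05, reject H0; the evidence is statistically significant.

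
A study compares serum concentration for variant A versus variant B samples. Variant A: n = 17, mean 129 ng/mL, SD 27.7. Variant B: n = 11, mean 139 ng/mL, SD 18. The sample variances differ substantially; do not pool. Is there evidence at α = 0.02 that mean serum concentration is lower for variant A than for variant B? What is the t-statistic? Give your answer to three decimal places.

Let group 1 = variant A, group 2 = variant B. H0: μ_1 = μ_2; H1: μ_1 < μ_2 (Welch's two-sample t-test, left-tailed).
t = (x̄_1 − x̄_2)/√(s_1²/n_1 + s_2²/n_2) = (129 − 139)/√(27.7²/17 + 18²/11) = -1.158
Welch–Satterthwaite df ≈ 25.99
p-value = P(T ≤ -1.158) ≈ 0.129
Since p ≈ 0.129 > α = 0.02, fail to reject H0; the data do not provide sufficient evidence against H0.

-1.158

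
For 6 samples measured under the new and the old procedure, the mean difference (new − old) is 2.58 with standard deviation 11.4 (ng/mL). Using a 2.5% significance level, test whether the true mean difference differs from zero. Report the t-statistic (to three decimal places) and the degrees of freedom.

H0: μ_d = 0; H1: μ_d ≠ 0 (paired t-test on the differences, two-sided).
t = d̄/(s_d/√n) = 2.58/(11.4/√6) = 0.554
df = n − 1 = 5
Two-sided p-value ≈ 0.603
Since p ≈ 0.603 > α = 0.025, fail to reject H0; the evidence is not statistically significant.

t = 0.554, df = 5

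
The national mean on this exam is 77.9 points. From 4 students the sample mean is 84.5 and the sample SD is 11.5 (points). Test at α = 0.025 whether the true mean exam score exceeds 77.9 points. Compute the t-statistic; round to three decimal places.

H0: μ = 77.9; H1: μ > 77.9 (one-sample t-test, right-tailed).
t = (x̄ − μ₀)/(s/√n) = (84.5 − 77.9)/(11.5/√4) = 1.148
df = n − 1 = 3
p-value = P(T ≥ 1.148) ≈ 0.1671
Since p ≈ 0.1671 > α = 0.025, fail to reject H0; the data do not provide sufficient evidence against H0.

1.148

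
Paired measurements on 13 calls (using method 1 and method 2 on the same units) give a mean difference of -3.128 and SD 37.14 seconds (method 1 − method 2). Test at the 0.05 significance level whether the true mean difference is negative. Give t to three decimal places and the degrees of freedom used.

t = -0.304, df = 12

H0: μ_d = 0; H1: μ_d < 0 (paired t-test on the differences, left-tailed).
t = d̄/(s_d/√n) = -3.128/(37.14/√13) = -0.304
df = n − 1 = 12
p-value = P(T ≤ -0.304) ≈ 0.383
Since p ≈ 0.383 > α = 0.05, fail to reject H0; the evidence is not statistically significant.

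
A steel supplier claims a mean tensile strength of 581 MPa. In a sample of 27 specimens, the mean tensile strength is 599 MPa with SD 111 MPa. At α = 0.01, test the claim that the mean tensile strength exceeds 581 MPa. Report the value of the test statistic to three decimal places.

0.843

H0: μ = 581; H1: μ > 581 (one-sample t-test, right-tailed).
t = (x̄ − μ₀)/(s/√n) = (599 − 581)/(111/√27) = 0.843
df = n − 1 = 26
p-value = P(T ≥ 0.843) ≈ 0.204
Since p ≈ 0.204 > α = 0.01, fail to reject H0; the evidence is not statistically significant.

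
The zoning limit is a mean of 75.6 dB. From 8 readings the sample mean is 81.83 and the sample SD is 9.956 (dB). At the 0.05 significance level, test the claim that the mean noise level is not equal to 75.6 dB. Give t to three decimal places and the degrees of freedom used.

t = 1.770, df = 7

H0: μ = 75.6; H1: μ ≠ 75.6 (one-sample t-test, two-sided).
t = (x̄ − μ₀)/(s/√n) = (81.83 − 75.6)/(9.956/√8) = 1.770
df = n − 1 = 7
Two-sided p-value ≈ 0.1201
Since p ≈ 0.1201 > α = 0.05, fail to reject H0; the evidence is not statistically significant.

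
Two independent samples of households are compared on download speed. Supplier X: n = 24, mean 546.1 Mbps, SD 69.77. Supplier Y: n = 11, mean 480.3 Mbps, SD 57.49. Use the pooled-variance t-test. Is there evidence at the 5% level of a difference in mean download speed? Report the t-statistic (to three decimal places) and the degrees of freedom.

Let group 1 = supplier X, group 2 = supplier Y. H0: μ_1 = μ_2; H1: μ_1 ≠ μ_2 (two-sample pooled-variance t-test, two-sided).
s_p² = [(24−1)·69.77² + (11−1)·57.49²]/(24+11−2) = 4394.29
t = (546.1 − 480.3)/√[4394.29·(1/24 + 1/11)] = 2.726
df = n₁ + n₂ − 2 = 33
Two-sided p-value ≈ 0.010
Since p ≈ 0.010 < α = 0.05, reject H0; the data support H1.

t = 2.726, df = 33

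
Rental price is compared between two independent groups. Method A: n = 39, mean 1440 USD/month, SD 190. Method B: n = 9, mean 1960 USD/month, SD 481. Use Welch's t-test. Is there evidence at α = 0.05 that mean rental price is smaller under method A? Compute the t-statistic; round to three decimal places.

Let group 1 = method A, group 2 = method B. H0: μ_1 = μ_2; H1: μ_1 < μ_2 (Welch's two-sample t-test, left-tailed).
t = (x̄_1 − x̄_2)/√(s_1²/n_1 + s_2²/n_2) = (1440 − 1960)/√(190²/39 + 481²/9) = -3.186
Welch–Satterthwaite df ≈ 8.58
p-value = P(T ≤ -3.186) ≈ 0.006
Since p ≈ 0.006 < α = 0.05, reject H0; the data support H1.

-3.186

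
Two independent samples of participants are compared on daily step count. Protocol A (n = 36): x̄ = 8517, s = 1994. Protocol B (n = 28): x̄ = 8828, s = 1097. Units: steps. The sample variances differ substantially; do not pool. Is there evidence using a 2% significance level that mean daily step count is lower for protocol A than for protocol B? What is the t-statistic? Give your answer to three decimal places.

Let group 1 = protocol A, group 2 = protocol B. H0: μ_1 = μ_2; H1: μ_1 < μ_2 (Welch's two-sample t-test, left-tailed).
t = (x̄_1 − x̄_2)/√(s_1²/n_1 + s_2²/n_2) = (8517 − 8828)/√(1994²/36 + 1097²/28) = -0.794
Welch–Satterthwaite df ≈ 56.46
p-value = P(T ≤ -0.794) ≈ 0.215
Since p ≈ 0.215 > α = 0.02, fail to reject H0; the data do not provide sufficient evidence against H0.

-0.794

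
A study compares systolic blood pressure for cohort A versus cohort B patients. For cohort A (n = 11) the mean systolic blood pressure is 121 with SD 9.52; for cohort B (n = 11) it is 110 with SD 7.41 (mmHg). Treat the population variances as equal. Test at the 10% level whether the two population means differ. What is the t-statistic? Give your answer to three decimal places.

3.024

Let group 1 = cohort A, group 2 = cohort B. H0: μ_1 = μ_2; H1: μ_1 ≠ μ_2 (two-sample pooled-variance t-test, two-sided).
s_p² = [(11−1)·9.52² + (11−1)·7.41²]/(11+11−2) = 72.7692
t = (121 − 110)/√[72.7692·(1/11 + 1/11)] = 3.024
df = n₁ + n₂ − 2 = 20
Two-sided p-value ≈ 0.007
Since p ≈ 0.007 < α = 0.1, reject H0; the data support H1.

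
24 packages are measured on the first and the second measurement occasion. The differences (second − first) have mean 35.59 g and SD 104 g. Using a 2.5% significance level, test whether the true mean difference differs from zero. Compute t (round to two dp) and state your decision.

H0: μ_d = 0; H1: μ_d ≠ 0 (paired t-test on the differences, two-sided).
t = d̄/(s_d/√n) = 35.59/(104/√24) = 1.68
df = n − 1 = 23
Two-sided p-value ≈ 0.107
Since p ≈ 0.107 > α = 0.025, fail to reject H0; the evidence is not statistically significant.

t = 1.68; fail to reject H0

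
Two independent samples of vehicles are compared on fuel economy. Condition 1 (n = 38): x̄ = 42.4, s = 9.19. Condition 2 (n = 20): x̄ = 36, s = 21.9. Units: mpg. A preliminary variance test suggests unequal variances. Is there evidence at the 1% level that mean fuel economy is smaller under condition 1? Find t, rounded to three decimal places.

1.250

Let group 1 = condition 1, group 2 = condition 2. H0: μ_1 = μ_2; H1: μ_1 < μ_2 (Welch's two-sample t-test, left-tailed).
t = (x̄_1 − x̄_2)/√(s_1²/n_1 + s_2²/n_2) = (42.4 − 36)/√(9.19²/38 + 21.9²/20) = 1.250
Welch–Satterthwaite df ≈ 22.59
p-value = P(T ≤ 1.250) ≈ 0.8880
Since p ≈ 0.8880 > α = 0.01, fail to reject H0; the evidence is not statistically significant.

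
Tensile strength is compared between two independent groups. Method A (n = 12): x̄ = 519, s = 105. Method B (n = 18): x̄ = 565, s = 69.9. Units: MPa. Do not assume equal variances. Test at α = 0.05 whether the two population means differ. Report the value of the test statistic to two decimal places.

Let group 1 = method A, group 2 = method B. H0: μ_1 = μ_2; H1: μ_1 ≠ μ_2 (Welch's two-sample t-test, two-sided).
t = (x̄_1 − x̄_2)/√(s_1²/n_1 + s_2²/n_2) = (519 − 565)/√(105²/12 + 69.9²/18) = -1.33
Welch–Satterthwaite df ≈ 17.47
Two-sided p-value ≈ 0.1995
Since p ≈ 0.1995 > α = 0.05, fail to reject H0; the evidence is not statistically significant.

-1.33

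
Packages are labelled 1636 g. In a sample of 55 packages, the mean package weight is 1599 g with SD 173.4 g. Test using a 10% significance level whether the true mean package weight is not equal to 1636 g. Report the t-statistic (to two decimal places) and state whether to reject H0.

t = -1.58; fail to reject H0

H0: μ = 1636; H1: μ ≠ 1636 (one-sample t-test, two-sided).
t = (x̄ − μ₀)/(s/√n) = (1599 − 1636)/(173.4/√55) = -1.58
df = n − 1 = 54
Two-sided p-value ≈ 0.119
Since p ≈ 0.119 > α = 0.1, fail to reject H0; the evidence is not statistically significant.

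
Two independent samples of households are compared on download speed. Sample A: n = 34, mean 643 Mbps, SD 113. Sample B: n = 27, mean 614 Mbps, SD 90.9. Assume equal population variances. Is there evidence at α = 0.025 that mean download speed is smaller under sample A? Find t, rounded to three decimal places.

1.083

Let group 1 = sample A, group 2 = sample B. H0: μ_1 = μ_2; H1: μ_1 < μ_2 (two-sample pooled-variance t-test, left-tailed).
s_p² = [(34−1)·113² + (27−1)·90.9²]/(34+27−2) = 10783.2
t = (643 − 614)/√[10783.2·(1/34 + 1/27)] = 1.083
df = n₁ + n₂ − 2 = 59
p-value = P(T ≤ 1.083) ≈ 0.858
Since p ≈ 0.858 > α = 0.025, fail to reject H0; the evidence is not statistically significant.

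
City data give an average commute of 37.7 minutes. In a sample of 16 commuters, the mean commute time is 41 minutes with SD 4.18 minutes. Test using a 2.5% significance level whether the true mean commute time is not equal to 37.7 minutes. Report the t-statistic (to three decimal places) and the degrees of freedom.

t = 3.158, df = 15

H0: μ = 37.7; H1: μ ≠ 37.7 (one-sample t-test, two-sided).
t = (x̄ − μ₀)/(s/√n) = (41 − 37.7)/(4.18/√16) = 3.158
df = n − 1 = 15
Two-sided p-value ≈ 0.007
Since p ≈ 0.007 < α = 0.025, reject H0; the evidence is statistically significant.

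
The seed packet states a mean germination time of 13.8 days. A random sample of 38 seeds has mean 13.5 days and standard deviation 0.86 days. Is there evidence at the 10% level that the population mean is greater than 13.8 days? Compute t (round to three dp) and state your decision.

H0: μ = 13.8; H1: μ > 13.8 (one-sample t-test, right-tailed).
t = (x̄ − μ₀)/(s/√n) = (13.5 − 13.8)/(0.86/√38) = -2.150
df = n − 1 = 37
p-value = P(T ≥ -2.150) ≈ 0.981
Since p ≈ 0.981 > α = 0.1, fail to reject H0; the evidence is not statistically significant.

t = -2.150; fail to reject H0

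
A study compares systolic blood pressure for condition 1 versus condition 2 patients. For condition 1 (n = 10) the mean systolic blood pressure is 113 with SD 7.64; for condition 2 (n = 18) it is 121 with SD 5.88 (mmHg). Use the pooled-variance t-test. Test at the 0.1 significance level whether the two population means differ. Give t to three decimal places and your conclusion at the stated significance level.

t = -3.100; reject H0

Let group 1 = condition 1, group 2 = condition 2. H0: μ_1 = μ_2; H1: μ_1 ≠ μ_2 (two-sample pooled-variance t-test, two-sided).
s_p² = [(10−1)·7.64² + (18−1)·5.88²]/(10+18−2) = 42.8112
t = (113 − 121)/√[42.8112·(1/10 + 1/18)] = -3.100
df = n₁ + n₂ − 2 = 26
Two-sided p-value ≈ 0.005
Since p ≈ 0.005 < α = 0.1, reject H0; the evidence is statistically significant.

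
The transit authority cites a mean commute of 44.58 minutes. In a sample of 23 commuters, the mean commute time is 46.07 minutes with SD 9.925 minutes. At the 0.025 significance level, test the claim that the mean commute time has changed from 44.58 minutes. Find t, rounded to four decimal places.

0.7200

H0: μ = 44.58; H1: μ ≠ 44.58 (one-sample t-test, two-sided).
t = (x̄ − μ₀)/(s/√n) = (46.07 − 44.58)/(9.925/√23) = 0.7200
df = n − 1 = 22
Two-sided p-value ≈ 0.479
Since p ≈ 0.479 > α = 0.025, fail to reject H0; the evidence is not statistically significant.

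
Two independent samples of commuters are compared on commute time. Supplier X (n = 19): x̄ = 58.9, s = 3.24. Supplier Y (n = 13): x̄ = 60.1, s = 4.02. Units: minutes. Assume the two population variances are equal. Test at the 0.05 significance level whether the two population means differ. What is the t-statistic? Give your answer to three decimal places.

Let group 1 = supplier X, group 2 = supplier Y. H0: μ_1 = μ_2; H1: μ_1 ≠ μ_2 (two-sample pooled-variance t-test, two-sided).
s_p² = [(19−1)·3.24² + (13−1)·4.02²]/(19+13−2) = 12.7627
t = (58.9 − 60.1)/√[12.7627·(1/19 + 1/13)] = -0.933
df = n₁ + n₂ − 2 = 30
Two-sided p-value ≈ 0.3582
Since p ≈ 0.3582 > α = 0.05, fail to reject H0; the data do not provide sufficient evidence against H0.

-0.933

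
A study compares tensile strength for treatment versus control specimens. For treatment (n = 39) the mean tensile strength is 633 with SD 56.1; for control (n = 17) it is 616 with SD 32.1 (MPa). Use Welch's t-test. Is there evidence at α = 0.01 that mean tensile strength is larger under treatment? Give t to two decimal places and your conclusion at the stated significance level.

t = 1.43; fail to reject H0

Let group 1 = treatment, group 2 = control. H0: μ_1 = μ_2; H1: μ_1 > μ_2 (Welch's two-sample t-test, right-tailed).
t = (x̄_1 − x̄_2)/√(s_1²/n_1 + s_2²/n_2) = (633 − 616)/√(56.1²/39 + 32.1²/17) = 1.43
Welch–Satterthwaite df ≈ 49.80
p-value = P(T ≥ 1.43) ≈ 0.0795
Since p ≈ 0.0795 > α = 0.01, fail to reject H0; the evidence is not statistically significant.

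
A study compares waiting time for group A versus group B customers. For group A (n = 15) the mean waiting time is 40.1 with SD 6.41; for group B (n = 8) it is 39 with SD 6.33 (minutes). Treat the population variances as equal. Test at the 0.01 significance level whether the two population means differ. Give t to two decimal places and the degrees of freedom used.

t = 0.39, df = 21

Let group 1 = group A, group 2 = group B. H0: μ_1 = μ_2; H1: μ_1 ≠ μ_2 (two-sample pooled-variance t-test, two-sided).
s_p² = [(15−1)·6.41² + (8−1)·6.33²]/(15+8−2) = 40.7484
t = (40.1 − 39)/√[40.7484·(1/15 + 1/8)] = 0.39
df = n₁ + n₂ − 2 = 21
Two-sided p-value ≈ 0.6978
Since p ≈ 0.6978 > α = 0.01, fail to reject H0; the evidence is not statistically significant.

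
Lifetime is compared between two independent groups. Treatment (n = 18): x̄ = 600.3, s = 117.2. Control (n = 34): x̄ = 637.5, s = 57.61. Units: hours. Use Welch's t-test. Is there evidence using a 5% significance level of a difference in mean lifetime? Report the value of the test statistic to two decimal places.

Let group 1 = treatment, group 2 = control. H0: μ_1 = μ_2; H1: μ_1 ≠ μ_2 (Welch's two-sample t-test, two-sided).
t = (x̄_1 − x̄_2)/√(s_1²/n_1 + s_2²/n_2) = (600.3 − 637.5)/√(117.2²/18 + 57.61²/34) = -1.27
Welch–Satterthwaite df ≈ 21.45
Two-sided p-value ≈ 0.2184
Since p ≈ 0.2184 > α = 0.05, fail to reject H0; the data do not provide sufficient evidence against H0.

-1.27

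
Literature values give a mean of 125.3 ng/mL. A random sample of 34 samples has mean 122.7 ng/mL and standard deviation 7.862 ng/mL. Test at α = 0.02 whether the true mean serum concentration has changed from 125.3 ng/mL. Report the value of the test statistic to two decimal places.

H0: μ = 125.3; H1: μ ≠ 125.3 (one-sample t-test, two-sided).
t = (x̄ − μ₀)/(s/√n) = (122.7 − 125.3)/(7.862/√34) = -1.93
df = n − 1 = 33
Two-sided p-value ≈ 0.062
Since p ≈ 0.062 > α = 0.02, fail to reject H0; the data do not provide sufficient evidence against H0.

-1.93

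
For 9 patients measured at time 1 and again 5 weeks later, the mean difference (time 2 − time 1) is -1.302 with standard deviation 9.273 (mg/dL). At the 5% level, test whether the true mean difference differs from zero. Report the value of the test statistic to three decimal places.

-0.421

H0: μ_d = 0; H1: μ_d ≠ 0 (paired t-test on the differences, two-sided).
t = d̄/(s_d/√n) = -1.302/(9.273/√9) = -0.421
df = n − 1 = 8
Two-sided p-value ≈ 0.6847
Since p ≈ 0.6847 > α = 0.05, fail to reject H0; the data do not provide sufficient evidence against H0.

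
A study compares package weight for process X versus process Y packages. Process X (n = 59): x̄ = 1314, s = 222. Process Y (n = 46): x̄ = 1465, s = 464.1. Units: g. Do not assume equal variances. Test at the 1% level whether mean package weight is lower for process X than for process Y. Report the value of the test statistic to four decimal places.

Let group 1 = process X, group 2 = process Y. H0: μ_1 = μ_2; H1: μ_1 < μ_2 (Welch's two-sample t-test, left-tailed).
t = (x̄_1 − x̄_2)/√(s_1²/n_1 + s_2²/n_2) = (1314 − 1465)/√(222²/59 + 464.1²/46) = -2.0328
Welch–Satterthwaite df ≈ 60.98
p-value = P(T ≤ -2.0328) ≈ 0.023
Since p ≈ 0.023 > α = 0.01, fail to reject H0; the data do not provide sufficient evidence against H0.

-2.0328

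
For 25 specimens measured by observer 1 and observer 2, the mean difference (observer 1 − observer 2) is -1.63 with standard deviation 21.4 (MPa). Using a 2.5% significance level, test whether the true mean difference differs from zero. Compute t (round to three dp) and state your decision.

H0: μ_d = 0; H1: μ_d ≠ 0 (paired t-test on the differences, two-sided).
t = d̄/(s_d/√n) = -1.63/(21.4/√25) = -0.381
df = n − 1 = 24
Two-sided p-value ≈ 0.7067
Since p ≈ 0.7067 > α = 0.025, fail to reject H0; the evidence is not statistically significant.

t = -0.381; fail to reject H0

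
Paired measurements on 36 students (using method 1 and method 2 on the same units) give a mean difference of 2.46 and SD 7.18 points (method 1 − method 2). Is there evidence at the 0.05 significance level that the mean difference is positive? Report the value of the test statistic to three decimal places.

H0: μ_d = 0; H1: μ_d > 0 (paired t-test on the differences, right-tailed).
t = d̄/(s_d/√n) = 2.46/(7.18/√36) = 2.056
df = n − 1 = 35
p-value = P(T ≥ 2.056) ≈ 0.024
Since p ≈ 0.024 < α = 0.05, reject H0; the data support H1.

2.056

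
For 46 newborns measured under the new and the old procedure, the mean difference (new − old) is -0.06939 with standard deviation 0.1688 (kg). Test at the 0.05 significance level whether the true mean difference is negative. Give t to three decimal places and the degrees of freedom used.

t = -2.788, df = 45

H0: μ_d = 0; H1: μ_d < 0 (paired t-test on the differences, left-tailed).
t = d̄/(s_d/√n) = -0.06939/(0.1688/√46) = -2.788
df = n − 1 = 45
p-value = P(T ≤ -2.788) ≈ 0.0039
Since p ≈ 0.0039 < α = 0.05, reject H0; the evidence is statistically significant.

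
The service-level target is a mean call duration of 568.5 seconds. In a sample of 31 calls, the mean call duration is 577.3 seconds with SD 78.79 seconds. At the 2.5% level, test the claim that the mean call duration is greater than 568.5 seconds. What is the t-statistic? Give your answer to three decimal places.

H0: μ = 568.5; H1: μ > 568.5 (one-sample t-test, right-tailed).
t = (x̄ − μ₀)/(s/√n) = (577.3 − 568.5)/(78.79/√31) = 0.622
df = n − 1 = 30
p-value = P(T ≥ 0.622) ≈ 0.2694
Since p ≈ 0.2694 > α = 0.025, fail to reject H0; the evidence is not statistically significant.

0.622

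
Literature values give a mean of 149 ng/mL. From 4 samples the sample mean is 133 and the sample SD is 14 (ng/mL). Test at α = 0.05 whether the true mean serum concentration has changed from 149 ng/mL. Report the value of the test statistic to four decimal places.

-2.2857

H0: μ = 149; H1: μ ≠ 149 (one-sample t-test, two-sided).
t = (x̄ − μ₀)/(s/√n) = (133 − 149)/(14/√4) = -2.2857
df = n − 1 = 3
Two-sided p-value ≈ 0.1064
Since p ≈ 0.1064 > α = 0.05, fail to reject H0; the data do not provide sufficient evidence against H0.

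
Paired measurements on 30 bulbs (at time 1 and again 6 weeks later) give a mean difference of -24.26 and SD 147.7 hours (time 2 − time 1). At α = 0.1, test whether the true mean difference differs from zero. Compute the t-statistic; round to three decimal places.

H0: μ_d = 0; H1: μ_d ≠ 0 (paired t-test on the differences, two-sided).
t = d̄/(s_d/√n) = -24.26/(147.7/√30) = -0.900
df = n − 1 = 29
Two-sided p-value ≈ 0.3757
Since p ≈ 0.3757 > α = 0.1, fail to reject H0; the data do not provide sufficient evidence against H0.

-0.900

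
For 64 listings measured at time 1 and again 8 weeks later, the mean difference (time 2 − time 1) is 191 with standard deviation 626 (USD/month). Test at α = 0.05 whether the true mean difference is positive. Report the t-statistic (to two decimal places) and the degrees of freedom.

H0: μ_d = 0; H1: μ_d > 0 (paired t-test on the differences, right-tailed).
t = d̄/(s_d/√n) = 191/(626/√64) = 2.44
df = n − 1 = 63
p-value = P(T ≥ 2.44) ≈ 0.0087
Since p ≈ 0.0087 < α = 0.05, reject H0; the data support H1.

t = 2.44, df = 63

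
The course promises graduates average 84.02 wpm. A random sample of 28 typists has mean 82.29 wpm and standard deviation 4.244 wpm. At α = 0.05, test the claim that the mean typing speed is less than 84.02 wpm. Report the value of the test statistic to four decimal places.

-2.1570

H0: μ = 84.02; H1: μ < 84.02 (one-sample t-test, left-tailed).
t = (x̄ − μ₀)/(s/√n) = (82.29 − 84.02)/(4.244/√28) = -2.1570
df = n − 1 = 27
p-value = P(T ≤ -2.1570) ≈ 0.020
Since p ≈ 0.020 < α = 0.05, reject H0; the data support H1.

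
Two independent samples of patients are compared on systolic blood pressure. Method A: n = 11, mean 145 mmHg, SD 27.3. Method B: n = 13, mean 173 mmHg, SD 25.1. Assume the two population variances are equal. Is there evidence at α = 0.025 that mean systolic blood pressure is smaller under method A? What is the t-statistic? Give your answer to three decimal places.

-2.616

Let group 1 = method A, group 2 = method B. H0: μ_1 = μ_2; H1: μ_1 < μ_2 (two-sample pooled-variance t-test, left-tailed).
s_p² = [(11−1)·27.3² + (13−1)·25.1²]/(11+13−2) = 682.41
t = (145 − 173)/√[682.41·(1/11 + 1/13)] = -2.616
df = n₁ + n₂ − 2 = 22
p-value = P(T ≤ -2.616) ≈ 0.008
Since p ≈ 0.008 < α = 0.025, reject H0; the data support H1.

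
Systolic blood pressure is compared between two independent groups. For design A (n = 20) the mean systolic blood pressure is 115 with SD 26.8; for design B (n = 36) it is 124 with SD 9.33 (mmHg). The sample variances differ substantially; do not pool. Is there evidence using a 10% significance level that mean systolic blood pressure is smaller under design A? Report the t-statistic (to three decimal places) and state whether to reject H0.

t = -1.454; reject H0

Let group 1 = design A, group 2 = design B. H0: μ_1 = μ_2; H1: μ_1 < μ_2 (Welch's two-sample t-test, left-tailed).
t = (x̄_1 − x̄_2)/√(s_1²/n_1 + s_2²/n_2) = (115 − 124)/√(26.8²/20 + 9.33²/36) = -1.454
Welch–Satterthwaite df ≈ 21.59
p-value = P(T ≤ -1.454) ≈ 0.0802
Since p ≈ 0.0802 < α = 0.1, reject H0; the evidence is statistically significant.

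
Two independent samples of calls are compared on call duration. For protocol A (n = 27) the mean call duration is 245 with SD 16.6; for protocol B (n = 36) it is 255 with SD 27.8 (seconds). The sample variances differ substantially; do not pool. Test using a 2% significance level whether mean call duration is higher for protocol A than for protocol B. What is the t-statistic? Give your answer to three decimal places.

-1.777

Let group 1 = protocol A, group 2 = protocol B. H0: μ_1 = μ_2; H1: μ_1 > μ_2 (Welch's two-sample t-test, right-tailed).
t = (x̄_1 − x̄_2)/√(s_1²/n_1 + s_2²/n_2) = (245 − 255)/√(16.6²/27 + 27.8²/36) = -1.777
Welch–Satterthwaite df ≈ 58.42
p-value = P(T ≥ -1.777) ≈ 0.9596
Since p ≈ 0.9596 > α = 0.02, fail to reject H0; the evidence is not statistically significant.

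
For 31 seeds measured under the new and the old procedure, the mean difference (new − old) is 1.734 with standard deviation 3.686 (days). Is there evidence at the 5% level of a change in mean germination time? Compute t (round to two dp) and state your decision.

H0: μ_d = 0; H1: μ_d ≠ 0 (paired t-test on the differences, two-sided).
t = d̄/(s_d/√n) = 1.734/(3.686/√31) = 2.62
df = n − 1 = 30
Two-sided p-value ≈ 0.014
Since p ≈ 0.014 < α = 0.05, reject H0; the data support H1.

t = 2.62; reject H0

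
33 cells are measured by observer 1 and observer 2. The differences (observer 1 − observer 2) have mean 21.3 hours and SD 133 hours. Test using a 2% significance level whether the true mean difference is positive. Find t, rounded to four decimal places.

0.9200

H0: μ_d = 0; H1: μ_d > 0 (paired t-test on the differences, right-tailed).
t = d̄/(s_d/√n) = 21.3/(133/√33) = 0.9200
df = n − 1 = 32
p-value = P(T ≥ 0.9200) ≈ 0.1822
Since p ≈ 0.1822 > α = 0.02, fail to reject H0; the evidence is not statistically significant.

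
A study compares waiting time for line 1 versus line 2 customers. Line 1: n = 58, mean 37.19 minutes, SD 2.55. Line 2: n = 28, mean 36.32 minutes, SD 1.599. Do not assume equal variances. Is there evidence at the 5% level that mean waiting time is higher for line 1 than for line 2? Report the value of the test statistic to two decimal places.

Let group 1 = line 1, group 2 = line 2. H0: μ_1 = μ_2; H1: μ_1 > μ_2 (Welch's two-sample t-test, right-tailed).
t = (x̄_1 − x̄_2)/√(s_1²/n_1 + s_2²/n_2) = (37.19 − 36.32)/√(2.55²/58 + 1.599²/28) = 1.93
Welch–Satterthwaite df ≈ 78.18
p-value = P(T ≥ 1.93) ≈ 0.0287
Since p ≈ 0.0287 < α = 0.05, reject H0; the evidence is statistically significant.

1.93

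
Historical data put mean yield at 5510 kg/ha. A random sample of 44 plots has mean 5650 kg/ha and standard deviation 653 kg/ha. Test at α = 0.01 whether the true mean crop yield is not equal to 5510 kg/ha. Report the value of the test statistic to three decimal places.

H0: μ = 5510; H1: μ ≠ 5510 (one-sample t-test, two-sided).
t = (x̄ − μ₀)/(s/√n) = (5650 − 5510)/(653/√44) = 1.422
df = n − 1 = 43
Two-sided p-value ≈ 0.162
Since p ≈ 0.162 > α = 0.01, fail to reject H0; the data do not provide sufficient evidence against H0.

1.422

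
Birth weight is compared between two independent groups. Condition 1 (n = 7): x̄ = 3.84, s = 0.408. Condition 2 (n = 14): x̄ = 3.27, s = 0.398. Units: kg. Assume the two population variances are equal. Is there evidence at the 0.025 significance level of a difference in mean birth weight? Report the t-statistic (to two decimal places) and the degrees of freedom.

Let group 1 = condition 1, group 2 = condition 2. H0: μ_1 = μ_2; H1: μ_1 ≠ μ_2 (two-sample pooled-variance t-test, two-sided).
s_p² = [(7−1)·0.408² + (14−1)·0.398²]/(7+14−2) = 0.160949
t = (3.84 − 3.27)/√[0.160949·(1/7 + 1/14)] = 3.07
df = n₁ + n₂ − 2 = 19
Two-sided p-value ≈ 0.0063
Since p ≈ 0.0063 < α = 0.025, reject H0; the data support H1.

t = 3.07, df = 19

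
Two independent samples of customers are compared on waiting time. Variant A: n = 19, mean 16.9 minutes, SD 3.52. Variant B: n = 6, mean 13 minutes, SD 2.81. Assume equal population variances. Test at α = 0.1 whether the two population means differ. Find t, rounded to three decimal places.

2.465

Let group 1 = variant A, group 2 = variant B. H0: μ_1 = μ_2; H1: μ_1 ≠ μ_2 (two-sample pooled-variance t-test, two-sided).
s_p² = [(19−1)·3.52² + (6−1)·2.81²]/(19+6−2) = 11.4134
t = (16.9 − 13)/√[11.4134·(1/19 + 1/6)] = 2.465
df = n₁ + n₂ − 2 = 23
Two-sided p-value ≈ 0.022
Since p ≈ 0.022 < α = 0.1, reject H0; the evidence is statistically significant.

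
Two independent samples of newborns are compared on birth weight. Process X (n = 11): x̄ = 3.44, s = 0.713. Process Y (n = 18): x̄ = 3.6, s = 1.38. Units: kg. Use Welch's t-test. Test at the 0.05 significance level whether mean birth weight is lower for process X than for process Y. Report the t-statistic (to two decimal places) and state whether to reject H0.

t = -0.41; fail to reject H0

Let group 1 = process X, group 2 = process Y. H0: μ_1 = μ_2; H1: μ_1 < μ_2 (Welch's two-sample t-test, left-tailed).
t = (x̄_1 − x̄_2)/√(s_1²/n_1 + s_2²/n_2) = (3.44 − 3.6)/√(0.713²/11 + 1.38²/18) = -0.41
Welch–Satterthwaite df ≈ 26.50
p-value = P(T ≤ -0.41) ≈ 0.342
Since p ≈ 0.342 > α = 0.05, fail to reject H0; the data do not provide sufficient evidence against H0.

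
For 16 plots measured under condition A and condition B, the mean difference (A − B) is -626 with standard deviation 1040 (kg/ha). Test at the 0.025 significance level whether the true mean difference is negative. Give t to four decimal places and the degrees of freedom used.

H0: μ_d = 0; H1: μ_d < 0 (paired t-test on the differences, left-tailed).
t = d̄/(s_d/√n) = -626/(1040/√16) = -2.4077
df = n − 1 = 15
p-value = P(T ≤ -2.4077) ≈ 0.0147
Since p ≈ 0.0147 < α = 0.025, reject H0; the data support H1.

t = -2.4077, df = 15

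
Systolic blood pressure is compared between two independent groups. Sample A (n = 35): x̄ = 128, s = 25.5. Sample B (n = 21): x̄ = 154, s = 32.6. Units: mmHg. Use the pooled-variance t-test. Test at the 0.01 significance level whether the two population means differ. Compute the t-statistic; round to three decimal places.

-3.324

Let group 1 = sample A, group 2 = sample B. H0: μ_1 = μ_2; H1: μ_1 ≠ μ_2 (two-sample pooled-variance t-test, two-sided).
s_p² = [(35−1)·25.5² + (21−1)·32.6²]/(35+21−2) = 803.031
t = (128 − 154)/√[803.031·(1/35 + 1/21)] = -3.324
df = n₁ + n₂ − 2 = 54
Two-sided p-value ≈ 0.0016
Since p ≈ 0.0016 < α = 0.01, reject H0; the evidence is statistically significant.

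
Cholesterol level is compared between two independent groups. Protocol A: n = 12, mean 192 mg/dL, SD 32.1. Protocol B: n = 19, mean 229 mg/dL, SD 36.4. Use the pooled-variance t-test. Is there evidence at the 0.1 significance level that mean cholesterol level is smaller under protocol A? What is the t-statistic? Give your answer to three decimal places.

Let group 1 = protocol A, group 2 = protocol B. H0: μ_1 = μ_2; H1: μ_1 < μ_2 (two-sample pooled-variance t-test, left-tailed).
s_p² = [(12−1)·32.1² + (19−1)·36.4²]/(12+19−2) = 1213.23
t = (192 − 229)/√[1213.23·(1/12 + 1/19)] = -2.881
df = n₁ + n₂ − 2 = 29
p-value = P(T ≤ -2.881) ≈ 0.004
Since p ≈ 0.004 < α = 0.1, reject H0; the evidence is statistically significant.

-2.881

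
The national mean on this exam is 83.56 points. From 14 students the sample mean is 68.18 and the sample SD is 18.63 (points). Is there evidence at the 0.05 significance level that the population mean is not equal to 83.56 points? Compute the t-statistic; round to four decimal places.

H0: μ = 83.56; H1: μ ≠ 83.56 (one-sample t-test, two-sided).
t = (x̄ − μ₀)/(s/√n) = (68.18 − 83.56)/(18.63/√14) = -3.0889
df = n − 1 = 13
Two-sided p-value ≈ 0.009
Since p ≈ 0.009 < α = 0.05, reject H0; the data support H1.

-3.0889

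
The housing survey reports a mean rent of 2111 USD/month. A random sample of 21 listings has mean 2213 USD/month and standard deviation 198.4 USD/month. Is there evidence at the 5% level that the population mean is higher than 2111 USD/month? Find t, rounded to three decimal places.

H0: μ = 2111; H1: μ > 2111 (one-sample t-test, right-tailed).
t = (x̄ − μ₀)/(s/√n) = (2213 − 2111)/(198.4/√21) = 2.356
df = n − 1 = 20
p-value = P(T ≥ 2.356) ≈ 0.0144
Since p ≈ 0.0144 < α = 0.05, reject H0; the data support H1.

2.356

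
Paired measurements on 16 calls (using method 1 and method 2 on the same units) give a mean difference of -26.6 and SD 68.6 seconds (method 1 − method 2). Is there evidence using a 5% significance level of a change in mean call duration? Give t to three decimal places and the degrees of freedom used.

H0: μ_d = 0; H1: μ_d ≠ 0 (paired t-test on the differences, two-sided).
t = d̄/(s_d/√n) = -26.6/(68.6/√16) = -1.551
df = n − 1 = 15
Two-sided p-value ≈ 0.142
Since p ≈ 0.142 > α = 0.05, fail to reject H0; the data do not provide sufficient evidence against H0.

t = -1.551, df = 15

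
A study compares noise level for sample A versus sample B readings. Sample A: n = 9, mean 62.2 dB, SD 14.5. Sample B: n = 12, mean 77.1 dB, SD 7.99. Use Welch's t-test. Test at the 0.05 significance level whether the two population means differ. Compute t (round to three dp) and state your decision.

Let group 1 = sample A, group 2 = sample B. H0: μ_1 = μ_2; H1: μ_1 ≠ μ_2 (Welch's two-sample t-test, two-sided).
t = (x̄_1 − x̄_2)/√(s_1²/n_1 + s_2²/n_2) = (62.2 − 77.1)/√(14.5²/9 + 7.99²/12) = -2.782
Welch–Satterthwaite df ≈ 11.62
Two-sided p-value ≈ 0.017
Since p ≈ 0.017 < α = 0.05, reject H0; the data support H1.

t = -2.782; reject H0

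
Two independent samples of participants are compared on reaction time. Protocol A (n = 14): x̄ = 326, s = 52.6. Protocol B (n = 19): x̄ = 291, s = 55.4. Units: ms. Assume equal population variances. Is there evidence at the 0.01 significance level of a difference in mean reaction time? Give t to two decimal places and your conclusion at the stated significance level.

t = 1.83; fail to reject H0

Let group 1 = protocol A, group 2 = protocol B. H0: μ_1 = μ_2; H1: μ_1 ≠ μ_2 (two-sample pooled-variance t-test, two-sided).
s_p² = [(14−1)·52.6² + (19−1)·55.4²]/(14+19−2) = 2942.35
t = (326 − 291)/√[2942.35·(1/14 + 1/19)] = 1.83
df = n₁ + n₂ − 2 = 31
Two-sided p-value ≈ 0.0766
Since p ≈ 0.0766 > α = 0.01, fail to reject H0; the evidence is not statistically significant.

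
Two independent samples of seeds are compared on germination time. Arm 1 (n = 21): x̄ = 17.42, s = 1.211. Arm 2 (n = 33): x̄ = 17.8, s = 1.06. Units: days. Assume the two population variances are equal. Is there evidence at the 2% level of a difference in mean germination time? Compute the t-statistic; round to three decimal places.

-1.215

Let group 1 = arm 1, group 2 = arm 2. H0: μ_1 = μ_2; H1: μ_1 ≠ μ_2 (two-sample pooled-variance t-test, two-sided).
s_p² = [(21−1)·1.211² + (33−1)·1.06²]/(21+33−2) = 1.25549
t = (17.42 − 17.8)/√[1.25549·(1/21 + 1/33)] = -1.215
df = n₁ + n₂ − 2 = 52
Two-sided p-value ≈ 0.2299
Since p ≈ 0.2299 > α = 0.02, fail to reject H0; the data do not provide sufficient evidence against H0.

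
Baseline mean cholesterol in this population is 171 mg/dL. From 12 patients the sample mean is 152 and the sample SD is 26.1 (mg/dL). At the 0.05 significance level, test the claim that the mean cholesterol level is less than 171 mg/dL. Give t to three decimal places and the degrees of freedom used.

H0: μ = 171; H1: μ < 171 (one-sample t-test, left-tailed).
t = (x̄ − μ₀)/(s/√n) = (152 − 171)/(26.1/√12) = -2.522
df = n − 1 = 11
p-value = P(T ≤ -2.522) ≈ 0.0142
Since p ≈ 0.0142 < α = 0.05, reject H0; the data support H1.

t = -2.522, df = 11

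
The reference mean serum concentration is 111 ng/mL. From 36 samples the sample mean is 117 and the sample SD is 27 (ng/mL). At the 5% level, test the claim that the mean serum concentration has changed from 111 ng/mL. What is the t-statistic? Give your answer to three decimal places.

1.333

H0: μ = 111; H1: μ ≠ 111 (one-sample t-test, two-sided).
t = (x̄ − μ₀)/(s/√n) = (117 − 111)/(27/√36) = 1.333
df = n − 1 = 35
Two-sided p-value ≈ 0.191
Since p ≈ 0.191 > α = 0.05, fail to reject H0; the data do not provide sufficient evidence against H0.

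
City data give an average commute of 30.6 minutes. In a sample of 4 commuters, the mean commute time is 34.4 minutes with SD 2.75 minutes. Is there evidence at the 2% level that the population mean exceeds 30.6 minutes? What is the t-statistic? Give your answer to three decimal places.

2.764

H0: μ = 30.6; H1: μ > 30.6 (one-sample t-test, right-tailed).
t = (x̄ − μ₀)/(s/√n) = (34.4 − 30.6)/(2.75/√4) = 2.764
df = n − 1 = 3
p-value = P(T ≥ 2.764) ≈ 0.035
Since p ≈ 0.035 > α = 0.02, fail to reject H0; the evidence is not statistically significant.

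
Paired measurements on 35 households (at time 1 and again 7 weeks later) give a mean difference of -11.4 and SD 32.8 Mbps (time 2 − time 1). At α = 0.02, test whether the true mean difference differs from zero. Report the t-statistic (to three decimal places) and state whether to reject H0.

t = -2.056; fail to reject H0

H0: μ_d = 0; H1: μ_d ≠ 0 (paired t-test on the differences, two-sided).
t = d̄/(s_d/√n) = -11.4/(32.8/√35) = -2.056
df = n − 1 = 34
Two-sided p-value ≈ 0.0475
Since p ≈ 0.0475 > α = 0.02, fail to reject H0; the data do not provide sufficient evidence against H0.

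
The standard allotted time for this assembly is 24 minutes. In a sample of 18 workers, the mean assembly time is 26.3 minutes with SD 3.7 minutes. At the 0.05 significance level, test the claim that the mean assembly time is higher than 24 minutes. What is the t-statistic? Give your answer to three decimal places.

2.637

H0: μ = 24; H1: μ > 24 (one-sample t-test, right-tailed).
t = (x̄ − μ₀)/(s/√n) = (26.3 − 24)/(3.7/√18) = 2.637
df = n − 1 = 17
p-value = P(T ≥ 2.637) ≈ 0.0086
Since p ≈ 0.0086 < α = 0.05, reject H0; the evidence is statistically significant.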